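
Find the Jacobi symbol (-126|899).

1

Reduce the numerator: -126 ≡ 773 (mod 899), so (-126|899) = (773|899).
773 ≡ 1 (mod 4), so quadratic reciprocity gives (773|899) = (899|773). Reduce: 899 ≡ 126 (mod 773). Now have (126|773).
Factor out 2: 126 = 2·63. Since 773 ≡ 5 (mod 8), (2|773) = -1. Now have -(63|773).
773 ≡ 1 (mod 4), so quadratic reciprocity gives (63|773) = (773|63). Reduce: 773 ≡ 17 (mod 63). Now have -(17|63).
17 ≡ 1 (mod 4), so quadratic reciprocity gives (17|63) = (63|17). Reduce: 63 ≡ 12 (mod 17). Now have -(12|17).
Factor out 2: 12 = 2^2·3. Since 17 ≡ 1 (mod 8), (2|17) = +1, and (2|17)^2 = +1. Now have -(3|17).
17 ≡ 1 (mod 4), so quadratic reciprocity gives (3|17) = (17|3). Reduce: 17 ≡ 2 (mod 3). Now have -(2|3).
Factor out 2: 2 = 2. Since 3 ≡ 3 (mod 8), (2|3) = -1. Now have (1|3).
(1|3) = 1. Collecting the sign factors: 1.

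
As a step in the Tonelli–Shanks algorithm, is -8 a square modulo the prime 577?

(-8/577)
  = (8/577)    [577 ≡ 1 mod 4 ⇒ (-1/577) = +1]
  = (1/577)    [577 ≡ 1 mod 8 ⇒ (2/577)^3 = +1]
  = 1    [(1/577) = 1]
The Legendre symbol is 1, so x^2 ≡ -8 (mod 577) has solution.

yes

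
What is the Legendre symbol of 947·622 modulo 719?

By multiplicativity, (947·622/719) = (947/719)·(622/719).
First factor (947/719):
Reduce the numerator: 947 ≡ 228 (mod 719), so (947/719) = (228/719).
Factor out 2: 228 = 2^2·57. Since 719 ≡ 7 (mod 8), (2/719) = +1, and (2/719)^2 = +1. Now have (57/719).
57 ≡ 1 (mod 4), so quadratic reciprocity gives (57/719) = (719/57). Reduce: 719 ≡ 35 (mod 57). Now have (35/57).
57 ≡ 1 (mod 4), so quadratic reciprocity gives (35/57) = (57/35). Reduce: 57 ≡ 22 (mod 35). Now have (22/35).
Factor out 2: 22 = 2·11. Since 35 ≡ 3 (mod 8), (2/35) = -1. Now have -(11/35).
Both 11 ≡ 3 and 35 ≡ 3 (mod 4), so reciprocity gives (11/35) = -(35/11). Reduce: 35 ≡ 2 (mod 11). Now have (2/11).
Factor out 2: 2 = 2. Since 11 ≡ 3 (mod 8), (2/11) = -1. Now have -(1/11).
(1/11) = 1. Collecting the sign factors: -1.
Second factor (622/719):
Factor out 2: 622 = 2·311. Since 719 ≡ 7 (mod 8), (2/719) = +1. Now have (311/719).
Both 311 ≡ 3 and 719 ≡ 3 (mod 4), so reciprocity gives (311/719) = -(719/311). Reduce: 719 ≡ 97 (mod 311). Now have -(97/311).
97 ≡ 1 (mod 4), so quadratic reciprocity gives (97/311) = (311/97). Reduce: 311 ≡ 20 (mod 97). Now have -(20/97).
Factor out 2: 20 = 2^2·5. Since 97 ≡ 1 (mod 8), (2/97) = +1, and (2/97)^2 = +1. Now have -(5/97).
5 ≡ 1 (mod 4), so quadratic reciprocity gives (5/97) = (97/5). Reduce: 97 ≡ 2 (mod 5). Now have -(2/5).
Factor out 2: 2 = 2. Since 5 ≡ 5 (mod 8), (2/5) = -1. Now have (1/5).
(1/5) = 1. Collecting the sign factors: 1.
Product: (-1)·(1) = -1.

-1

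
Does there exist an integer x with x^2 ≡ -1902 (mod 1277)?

(-1902/1277)
  = (1902/1277)    [1277 ≡ 1 mod 4 ⇒ (-1/1277) = +1]
  = (625/1277)    [1902 ≡ 625 mod 1277]
  = (1277/625)    [QR: 625 ≡ 1 mod 4, sign kept]
  = (27/625)    [1277 ≡ 27 mod 625]
  = (625/27)    [QR: 625 ≡ 1 mod 4, sign kept]
  = (4/27)    [625 ≡ 4 mod 27]
  = (1/27)    [27 ≡ 3 mod 8 ⇒ (2/27)^2 = +1]
  = 1    [(1/27) = 1]
The Legendre symbol is 1, so x^2 ≡ -1902 (mod 1277) has solution.

yes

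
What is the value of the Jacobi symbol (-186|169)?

(-186|169)
  = (152|169)    [-186 ≡ 152 mod 169]
  = (19|169)    [169 ≡ 1 mod 8 ⇒ (2|169)^3 = +1]
  = (169|19)    [QR: 169 ≡ 1 mod 4, sign kept]
  = (17|19)    [169 ≡ 17 mod 19]
  = (19|17)    [QR: 17 ≡ 1 mod 4, sign kept]
  = (2|17)    [19 ≡ 2 mod 17]
  = (1|17)    [17 ≡ 1 mod 8 ⇒ (2|17) = +1]
  = 1    [(1|17) = 1]

1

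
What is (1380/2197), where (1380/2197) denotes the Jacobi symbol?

-1

Factor out 2: 1380 = 2^2·345. Since 2197 ≡ 5 (mod 8), (2/2197) = -1, and (2/2197)^2 = +1. Now have (345/2197).
345 ≡ 1 (mod 4), so quadratic reciprocity gives (345/2197) = (2197/345). Reduce: 2197 ≡ 127 (mod 345). Now have (127/345).
345 ≡ 1 (mod 4), so quadratic reciprocity gives (127/345) = (345/127). Reduce: 345 ≡ 91 (mod 127). Now have (91/127).
Both 91 ≡ 3 and 127 ≡ 3 (mod 4), so reciprocity gives (91/127) = -(127/91). Reduce: 127 ≡ 36 (mod 91). Now have -(36/91).
Factor out 2: 36 = 2^2·9. Since 91 ≡ 3 (mod 8), (2/91) = -1, and (2/91)^2 = +1. Now have -(9/91).
9 ≡ 1 (mod 4), so quadratic reciprocity gives (9/91) = (91/9). Reduce: 91 ≡ 1 (mod 9). Now have -(1/9).
(1/9) = 1. Collecting the sign factors: -1.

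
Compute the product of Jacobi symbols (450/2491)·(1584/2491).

By multiplicativity, (450·1584/2491) = (450/2491)·(1584/2491).
First factor (450/2491):
(450/2491)
  = -(225/2491)    [2491 ≡ 3 mod 8 ⇒ (2/2491) = -1]
  = -(2491/225)    [QR: 225 ≡ 1 mod 4, sign kept]
  = -(16/225)    [2491 ≡ 16 mod 225]
  = -(1/225)    [225 ≡ 1 mod 8 ⇒ (2/225)^4 = +1]
  = -1    [(1/225) = 1]
Second factor (1584/2491):
(1584/2491)
  = (99/2491)    [2491 ≡ 3 mod 8 ⇒ (2/2491)^4 = +1]
  = -(2491/99)    [QR: both ≡ 3 mod 4, sign flips]
  = -(16/99)    [2491 ≡ 16 mod 99]
  = -(1/99)    [99 ≡ 3 mod 8 ⇒ (2/99)^4 = +1]
  = -1    [(1/99) = 1]
Product: (-1)·(-1) = 1.

1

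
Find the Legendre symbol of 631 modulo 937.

1

(631/937)
  = (937/631)    [QR: 937 ≡ 1 mod 4, sign kept]
  = (306/631)    [937 ≡ 306 mod 631]
  = (153/631)    [631 ≡ 7 mod 8 ⇒ (2/631) = +1]
  = (631/153)    [QR: 153 ≡ 1 mod 4, sign kept]
  = (19/153)    [631 ≡ 19 mod 153]
  = (153/19)    [QR: 153 ≡ 1 mod 4, sign kept]
  = (1/19)    [153 ≡ 1 mod 19]
  = 1    [(1/19) = 1]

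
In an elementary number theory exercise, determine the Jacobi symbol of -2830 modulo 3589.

(-2830/3589)
  = (759/3589)    [-2830 ≡ 759 mod 3589]
  = (3589/759)    [QR: 3589 ≡ 1 mod 4, sign kept]
  = (553/759)    [3589 ≡ 553 mod 759]
  = (759/553)    [QR: 553 ≡ 1 mod 4, sign kept]
  = (206/553)    [759 ≡ 206 mod 553]
  = (103/553)    [553 ≡ 1 mod 8 ⇒ (2/553) = +1]
  = (553/103)    [QR: 553 ≡ 1 mod 4, sign kept]
  = (38/103)    [553 ≡ 38 mod 103]
  = (19/103)    [103 ≡ 7 mod 8 ⇒ (2/103) = +1]
  = -(103/19)    [QR: both ≡ 3 mod 4, sign flips]
  = -(8/19)    [103 ≡ 8 mod 19]
  = (1/19)    [19 ≡ 3 mod 8 ⇒ (2/19)^3 = -1]
  = 1    [(1/19) = 1]

1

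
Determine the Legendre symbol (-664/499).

Pull out -1: (-664/499) = (-1/499)·(664/499). Since 499 ≡ 3 (mod 4), (-1/499) = -1. Now have -(664/499).
Reduce the numerator: 664 ≡ 165 (mod 499), so (664/499) = (165/499).
165 ≡ 1 (mod 4), so quadratic reciprocity gives (165/499) = (499/165). Reduce: 499 ≡ 4 (mod 165). Now have -(4/165).
Factor out 2: 4 = 2^2. Since 165 ≡ 5 (mod 8), (2/165) = -1, and (2/165)^2 = +1. Now have -(1/165).
(1/165) = 1. Collecting the sign factors: -1.

-1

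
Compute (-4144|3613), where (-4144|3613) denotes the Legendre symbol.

-1

Pull out -1: (-4144|3613) = (-1|3613)·(4144|3613). Since 3613 ≡ 1 (mod 4), (-1|3613) = +1. Now have (4144|3613).
Reduce the numerator: 4144 ≡ 531 (mod 3613), so (4144|3613) = (531|3613).
3613 ≡ 1 (mod 4), so quadratic reciprocity gives (531|3613) = (3613|531). Reduce: 3613 ≡ 427 (mod 531). Now have (427|531).
Both 427 ≡ 3 and 531 ≡ 3 (mod 4), so reciprocity gives (427|531) = -(531|427). Reduce: 531 ≡ 104 (mod 427). Now have -(104|427).
Factor out 2: 104 = 2^3·13. Since 427 ≡ 3 (mod 8), (2|427) = -1, and (2|427)^3 = -1. Now have (13|427).
13 ≡ 1 (mod 4), so quadratic reciprocity gives (13|427) = (427|13). Reduce: 427 ≡ 11 (mod 13). Now have (11|13).
13 ≡ 1 (mod 4), so quadratic reciprocity gives (11|13) = (13|11). Reduce: 13 ≡ 2 (mod 11). Now have (2|11).
Factor out 2: 2 = 2. Since 11 ≡ 3 (mod 8), (2|11) = -1. Now have -(1|11).
(1|11) = 1. Collecting the sign factors: -1.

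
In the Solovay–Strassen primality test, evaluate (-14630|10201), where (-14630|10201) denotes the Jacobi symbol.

1

(-14630|10201)
  = (5772|10201)    [-14630 ≡ 5772 mod 10201]
  = (1443|10201)    [10201 ≡ 1 mod 8 ⇒ (2|10201)^2 = +1]
  = (10201|1443)    [QR: 10201 ≡ 1 mod 4, sign kept]
  = (100|1443)    [10201 ≡ 100 mod 1443]
  = (25|1443)    [1443 ≡ 3 mod 8 ⇒ (2|1443)^2 = +1]
  = (1443|25)    [QR: 25 ≡ 1 mod 4, sign kept]
  = (18|25)    [1443 ≡ 18 mod 25]
  = (9|25)    [25 ≡ 1 mod 8 ⇒ (2|25) = +1]
  = (25|9)    [QR: 9 ≡ 1 mod 4, sign kept]
  = (7|9)    [25 ≡ 7 mod 9]
  = (9|7)    [QR: 9 ≡ 1 mod 4, sign kept]
  = (2|7)    [9 ≡ 2 mod 7]
  = (1|7)    [7 ≡ 7 mod 8 ⇒ (2|7) = +1]
  = 1    [(1|7) = 1]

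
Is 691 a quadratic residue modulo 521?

(691/521)
  = (170/521)    [691 ≡ 170 mod 521]
  = (85/521)    [521 ≡ 1 mod 8 ⇒ (2/521) = +1]
  = (521/85)    [QR: 85 ≡ 1 mod 4, sign kept]
  = (11/85)    [521 ≡ 11 mod 85]
  = (85/11)    [QR: 85 ≡ 1 mod 4, sign kept]
  = (8/11)    [85 ≡ 8 mod 11]
  = -(1/11)    [11 ≡ 3 mod 8 ⇒ (2/11)^3 = -1]
  = -1    [(1/11) = 1]
The Legendre symbol is -1, so x^2 ≡ 691 (mod 521) has no solution.

no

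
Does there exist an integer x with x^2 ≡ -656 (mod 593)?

no

(-656|593)
  = (656|593)    [593 ≡ 1 mod 4 ⇒ (-1|593) = +1]
  = (63|593)    [656 ≡ 63 mod 593]
  = (593|63)    [QR: 593 ≡ 1 mod 4, sign kept]
  = (26|63)    [593 ≡ 26 mod 63]
  = (13|63)    [63 ≡ 7 mod 8 ⇒ (2|63) = +1]
  = (63|13)    [QR: 13 ≡ 1 mod 4, sign kept]
  = (11|13)    [63 ≡ 11 mod 13]
  = (13|11)    [QR: 13 ≡ 1 mod 4, sign kept]
  = (2|11)    [13 ≡ 2 mod 11]
  = -(1|11)    [11 ≡ 3 mod 8 ⇒ (2|11) = -1]
  = -1    [(1|11) = 1]
The Legendre symbol is -1, so x^2 ≡ -656 (mod 593) has no solution.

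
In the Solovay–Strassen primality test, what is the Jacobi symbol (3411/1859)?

1

(3411/1859)
  = (1552/1859)    [3411 ≡ 1552 mod 1859]
  = (97/1859)    [1859 ≡ 3 mod 8 ⇒ (2/1859)^4 = +1]
  = (1859/97)    [QR: 97 ≡ 1 mod 4, sign kept]
  = (16/97)    [1859 ≡ 16 mod 97]
  = (1/97)    [97 ≡ 1 mod 8 ⇒ (2/97)^4 = +1]
  = 1    [(1/97) = 1]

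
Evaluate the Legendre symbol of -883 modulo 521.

-1

(-883/521)
  = (159/521)    [-883 ≡ 159 mod 521]
  = (521/159)    [QR: 521 ≡ 1 mod 4, sign kept]
  = (44/159)    [521 ≡ 44 mod 159]
  = (11/159)    [159 ≡ 7 mod 8 ⇒ (2/159)^2 = +1]
  = -(159/11)    [QR: both ≡ 3 mod 4, sign flips]
  = -(5/11)    [159 ≡ 5 mod 11]
  = -(11/5)    [QR: 5 ≡ 1 mod 4, sign kept]
  = -(1/5)    [11 ≡ 1 mod 5]
  = -1    [(1/5) = 1]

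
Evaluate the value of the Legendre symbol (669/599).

(669/599)
  = (70/599)    [669 ≡ 70 mod 599]
  = (35/599)    [599 ≡ 7 mod 8 ⇒ (2/599) = +1]
  = -(599/35)    [QR: both ≡ 3 mod 4, sign flips]
  = -(4/35)    [599 ≡ 4 mod 35]
  = -(1/35)    [35 ≡ 3 mod 8 ⇒ (2/35)^2 = +1]
  = -1    [(1/35) = 1]

-1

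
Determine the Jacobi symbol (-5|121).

Reduce the numerator: -5 ≡ 116 (mod 121), so (-5|121) = (116|121).
Factor out 2: 116 = 2^2·29. Since 121 ≡ 1 (mod 8), (2|121) = +1, and (2|121)^2 = +1. Now have (29|121).
29 ≡ 1 (mod 4), so quadratic reciprocity gives (29|121) = (121|29). Reduce: 121 ≡ 5 (mod 29). Now have (5|29).
5 ≡ 1 (mod 4), so quadratic reciprocity gives (5|29) = (29|5). Reduce: 29 ≡ 4 (mod 5). Now have (4|5).
Factor out 2: 4 = 2^2. Since 5 ≡ 5 (mod 8), (2|5) = -1, and (2|5)^2 = +1. Now have (1|5).
(1|5) = 1. Collecting the sign factors: 1.

1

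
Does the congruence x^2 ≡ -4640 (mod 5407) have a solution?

Reduce the numerator: -4640 ≡ 767 (mod 5407), so (-4640|5407) = (767|5407).
Both 767 ≡ 3 and 5407 ≡ 3 (mod 4), so reciprocity gives (767|5407) = -(5407|767). Reduce: 5407 ≡ 38 (mod 767). Now have -(38|767).
Factor out 2: 38 = 2·19. Since 767 ≡ 7 (mod 8), (2|767) = +1. Now have -(19|767).
Both 19 ≡ 3 and 767 ≡ 3 (mod 4), so reciprocity gives (19|767) = -(767|19). Reduce: 767 ≡ 7 (mod 19). Now have (7|19).
Both 7 ≡ 3 and 19 ≡ 3 (mod 4), so reciprocity gives (7|19) = -(19|7). Reduce: 19 ≡ 5 (mod 7). Now have -(5|7).
5 ≡ 1 (mod 4), so quadratic reciprocity gives (5|7) = (7|5). Reduce: 7 ≡ 2 (mod 5). Now have -(2|5).
Factor out 2: 2 = 2. Since 5 ≡ 5 (mod 8), (2|5) = -1. Now have (1|5).
(1|5) = 1. Collecting the sign factors: 1.
The Legendre symbol is 1, so x^2 ≡ -4640 (mod 5407) has solution.

yes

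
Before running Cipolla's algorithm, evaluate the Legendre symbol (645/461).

-1

Reduce the numerator: 645 ≡ 184 (mod 461), so (645/461) = (184/461).
Factor out 2: 184 = 2^3·23. Since 461 ≡ 5 (mod 8), (2/461) = -1, and (2/461)^3 = -1. Now have -(23/461).
461 ≡ 1 (mod 4), so quadratic reciprocity gives (23/461) = (461/23). Reduce: 461 ≡ 1 (mod 23). Now have -(1/23).
(1/23) = 1. Collecting the sign factors: -1.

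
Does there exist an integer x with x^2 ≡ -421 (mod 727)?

yes

(-421/727)
  = (306/727)    [-421 ≡ 306 mod 727]
  = (153/727)    [727 ≡ 7 mod 8 ⇒ (2/727) = +1]
  = (727/153)    [QR: 153 ≡ 1 mod 4, sign kept]
  = (115/153)    [727 ≡ 115 mod 153]
  = (153/115)    [QR: 153 ≡ 1 mod 4, sign kept]
  = (38/115)    [153 ≡ 38 mod 115]
  = -(19/115)    [115 ≡ 3 mod 8 ⇒ (2/115) = -1]
  = (115/19)    [QR: both ≡ 3 mod 4, sign flips]
  = (1/19)    [115 ≡ 1 mod 19]
  = 1    [(1/19) = 1]
(-421/727) = 1, and 727 is prime, so -421 is a quadratic residue mod 727.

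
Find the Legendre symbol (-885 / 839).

(-885 / 839)
  = (793 / 839)    [-885 ≡ 793 mod 839]
  = (839 / 793)    [QR: 793 ≡ 1 mod 4, sign kept]
  = (46 / 793)    [839 ≡ 46 mod 793]
  = (23 / 793)    [793 ≡ 1 mod 8 ⇒ (2 / 793) = +1]
  = (793 / 23)    [QR: 793 ≡ 1 mod 4, sign kept]
  = (11 / 23)    [793 ≡ 11 mod 23]
  = -(23 / 11)    [QR: both ≡ 3 mod 4, sign flips]
  = -(1 / 11)    [23 ≡ 1 mod 11]
  = -1    [(1 / 11) = 1]

-1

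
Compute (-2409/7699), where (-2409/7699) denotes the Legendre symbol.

-1

(-2409/7699)
  = -(2409/7699)    [7699 ≡ 3 mod 4 ⇒ (-1/7699) = -1]
  = -(7699/2409)    [QR: 2409 ≡ 1 mod 4, sign kept]
  = -(472/2409)    [7699 ≡ 472 mod 2409]
  = -(59/2409)    [2409 ≡ 1 mod 8 ⇒ (2/2409)^3 = +1]
  = -(2409/59)    [QR: 2409 ≡ 1 mod 4, sign kept]
  = -(49/59)    [2409 ≡ 49 mod 59]
  = -(59/49)    [QR: 49 ≡ 1 mod 4, sign kept]
  = -(10/49)    [59 ≡ 10 mod 49]
  = -(5/49)    [49 ≡ 1 mod 8 ⇒ (2/49) = +1]
  = -(49/5)    [QR: 5 ≡ 1 mod 4, sign kept]
  = -(4/5)    [49 ≡ 4 mod 5]
  = -(1/5)    [5 ≡ 5 mod 8 ⇒ (2/5)^2 = +1]
  = -1    [(1/5) = 1]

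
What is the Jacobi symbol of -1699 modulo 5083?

(-1699/5083)
  = (3384/5083)    [-1699 ≡ 3384 mod 5083]
  = -(423/5083)    [5083 ≡ 3 mod 8 ⇒ (2/5083)^3 = -1]
  = (5083/423)    [QR: both ≡ 3 mod 4, sign flips]
  = (7/423)    [5083 ≡ 7 mod 423]
  = -(423/7)    [QR: both ≡ 3 mod 4, sign flips]
  = -(3/7)    [423 ≡ 3 mod 7]
  = (7/3)    [QR: both ≡ 3 mod 4, sign flips]
  = (1/3)    [7 ≡ 1 mod 3]
  = 1    [(1/3) = 1]

1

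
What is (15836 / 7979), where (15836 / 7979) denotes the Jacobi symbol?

1

Reduce the numerator: 15836 ≡ 7857 (mod 7979), so (15836 / 7979) = (7857 / 7979).
7857 ≡ 1 (mod 4), so quadratic reciprocity gives (7857 / 7979) = (7979 / 7857). Reduce: 7979 ≡ 122 (mod 7857). Now have (122 / 7857).
Factor out 2: 122 = 2·61. Since 7857 ≡ 1 (mod 8), (2 / 7857) = +1. Now have (61 / 7857).
61 ≡ 1 (mod 4), so quadratic reciprocity gives (61 / 7857) = (7857 / 61). Reduce: 7857 ≡ 49 (mod 61). Now have (49 / 61).
49 ≡ 1 (mod 4), so quadratic reciprocity gives (49 / 61) = (61 / 49). Reduce: 61 ≡ 12 (mod 49). Now have (12 / 49).
Factor out 2: 12 = 2^2·3. Since 49 ≡ 1 (mod 8), (2 / 49) = +1, and (2 / 49)^2 = +1. Now have (3 / 49).
49 ≡ 1 (mod 4), so quadratic reciprocity gives (3 / 49) = (49 / 3). Reduce: 49 ≡ 1 (mod 3). Now have (1 / 3).
(1 / 3) = 1. Collecting the sign factors: 1.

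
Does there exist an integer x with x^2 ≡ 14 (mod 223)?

(14/223)
  = (7/223)    [223 ≡ 7 mod 8 ⇒ (2/223) = +1]
  = -(223/7)    [QR: both ≡ 3 mod 4, sign flips]
  = -(6/7)    [223 ≡ 6 mod 7]
  = -(3/7)    [7 ≡ 7 mod 8 ⇒ (2/7) = +1]
  = (7/3)    [QR: both ≡ 3 mod 4, sign flips]
  = (1/3)    [7 ≡ 1 mod 3]
  = 1    [(1/3) = 1]
(14/223) = 1, and 223 is prime, so 14 is a quadratic residue mod 223.

yes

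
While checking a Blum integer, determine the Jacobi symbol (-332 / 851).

1

Reduce the numerator: -332 ≡ 519 (mod 851), so (-332 / 851) = (519 / 851).
Both 519 ≡ 3 and 851 ≡ 3 (mod 4), so reciprocity gives (519 / 851) = -(851 / 519). Reduce: 851 ≡ 332 (mod 519). Now have -(332 / 519).
Factor out 2: 332 = 2^2·83. Since 519 ≡ 7 (mod 8), (2 / 519) = +1, and (2 / 519)^2 = +1. Now have -(83 / 519).
Both 83 ≡ 3 and 519 ≡ 3 (mod 4), so reciprocity gives (83 / 519) = -(519 / 83). Reduce: 519 ≡ 21 (mod 83). Now have (21 / 83).
21 ≡ 1 (mod 4), so quadratic reciprocity gives (21 / 83) = (83 / 21). Reduce: 83 ≡ 20 (mod 21). Now have (20 / 21).
Factor out 2: 20 = 2^2·5. Since 21 ≡ 5 (mod 8), (2 / 21) = -1, and (2 / 21)^2 = +1. Now have (5 / 21).
5 ≡ 1 (mod 4), so quadratic reciprocity gives (5 / 21) = (21 / 5). Reduce: 21 ≡ 1 (mod 5). Now have (1 / 5).
(1 / 5) = 1. Collecting the sign factors: 1.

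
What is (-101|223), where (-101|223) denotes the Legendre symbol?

-1

Reduce the numerator: -101 ≡ 122 (mod 223), so (-101|223) = (122|223).
Factor out 2: 122 = 2·61. Since 223 ≡ 7 (mod 8), (2|223) = +1. Now have (61|223).
61 ≡ 1 (mod 4), so quadratic reciprocity gives (61|223) = (223|61). Reduce: 223 ≡ 40 (mod 61). Now have (40|61).
Factor out 2: 40 = 2^3·5. Since 61 ≡ 5 (mod 8), (2|61) = -1, and (2|61)^3 = -1. Now have -(5|61).
5 ≡ 1 (mod 4), so quadratic reciprocity gives (5|61) = (61|5). Reduce: 61 ≡ 1 (mod 5). Now have -(1|5).
(1|5) = 1. Collecting the sign factors: -1.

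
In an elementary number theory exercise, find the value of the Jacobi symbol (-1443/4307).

(-1443/4307)
  = -(1443/4307)    [4307 ≡ 3 mod 4 ⇒ (-1/4307) = -1]
  = (4307/1443)    [QR: both ≡ 3 mod 4, sign flips]
  = (1421/1443)    [4307 ≡ 1421 mod 1443]
  = (1443/1421)    [QR: 1421 ≡ 1 mod 4, sign kept]
  = (22/1421)    [1443 ≡ 22 mod 1421]
  = -(11/1421)    [1421 ≡ 5 mod 8 ⇒ (2/1421) = -1]
  = -(1421/11)    [QR: 1421 ≡ 1 mod 4, sign kept]
  = -(2/11)    [1421 ≡ 2 mod 11]
  = (1/11)    [11 ≡ 3 mod 8 ⇒ (2/11) = -1]
  = 1    [(1/11) = 1]

1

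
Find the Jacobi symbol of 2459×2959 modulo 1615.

-1

By multiplicativity, (2459·2959/1615) = (2459/1615)·(2959/1615).
First factor (2459/1615):
(2459/1615)
  = (844/1615)    [2459 ≡ 844 mod 1615]
  = (211/1615)    [1615 ≡ 7 mod 8 ⇒ (2/1615)^2 = +1]
  = -(1615/211)    [QR: both ≡ 3 mod 4, sign flips]
  = -(138/211)    [1615 ≡ 138 mod 211]
  = (69/211)    [211 ≡ 3 mod 8 ⇒ (2/211) = -1]
  = (211/69)    [QR: 69 ≡ 1 mod 4, sign kept]
  = (4/69)    [211 ≡ 4 mod 69]
  = (1/69)    [69 ≡ 5 mod 8 ⇒ (2/69)^2 = +1]
  = 1    [(1/69) = 1]
Second factor (2959/1615):
(2959/1615)
  = (1344/1615)    [2959 ≡ 1344 mod 1615]
  = (21/1615)    [1615 ≡ 7 mod 8 ⇒ (2/1615)^6 = +1]
  = (1615/21)    [QR: 21 ≡ 1 mod 4, sign kept]
  = (19/21)    [1615 ≡ 19 mod 21]
  = (21/19)    [QR: 21 ≡ 1 mod 4, sign kept]
  = (2/19)    [21 ≡ 2 mod 19]
  = -(1/19)    [19 ≡ 3 mod 8 ⇒ (2/19) = -1]
  = -1    [(1/19) = 1]
Product: (1)·(-1) = -1.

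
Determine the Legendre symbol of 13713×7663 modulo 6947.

By multiplicativity, (13713·7663|6947) = (13713|6947)·(7663|6947).
First factor (13713|6947):
Reduce the numerator: 13713 ≡ 6766 (mod 6947), so (13713|6947) = (6766|6947).
Factor out 2: 6766 = 2·3383. Since 6947 ≡ 3 (mod 8), (2|6947) = -1. Now have -(3383|6947).
Both 3383 ≡ 3 and 6947 ≡ 3 (mod 4), so reciprocity gives (3383|6947) = -(6947|3383). Reduce: 6947 ≡ 181 (mod 3383). Now have (181|3383).
181 ≡ 1 (mod 4), so quadratic reciprocity gives (181|3383) = (3383|181). Reduce: 3383 ≡ 125 (mod 181). Now have (125|181).
125 ≡ 1 (mod 4), so quadratic reciprocity gives (125|181) = (181|125). Reduce: 181 ≡ 56 (mod 125). Now have (56|125).
Factor out 2: 56 = 2^3·7. Since 125 ≡ 5 (mod 8), (2|125) = -1, and (2|125)^3 = -1. Now have -(7|125).
125 ≡ 1 (mod 4), so quadratic reciprocity gives (7|125) = (125|7). Reduce: 125 ≡ 6 (mod 7). Now have -(6|7).
Factor out 2: 6 = 2·3. Since 7 ≡ 7 (mod 8), (2|7) = +1. Now have -(3|7).
Both 3 ≡ 3 and 7 ≡ 3 (mod 4), so reciprocity gives (3|7) = -(7|3). Reduce: 7 ≡ 1 (mod 3). Now have (1|3).
(1|3) = 1. Collecting the sign factors: 1.
Second factor (7663|6947):
Reduce the numerator: 7663 ≡ 716 (mod 6947), so (7663|6947) = (716|6947).
Factor out 2: 716 = 2^2·179. Since 6947 ≡ 3 (mod 8), (2|6947) = -1, and (2|6947)^2 = +1. Now have (179|6947).
Both 179 ≡ 3 and 6947 ≡ 3 (mod 4), so reciprocity gives (179|6947) = -(6947|179). Reduce: 6947 ≡ 145 (mod 179). Now have -(145|179).
145 ≡ 1 (mod 4), so quadratic reciprocity gives (145|179) = (179|145). Reduce: 179 ≡ 34 (mod 145). Now have -(34|145).
Factor out 2: 34 = 2·17. Since 145 ≡ 1 (mod 8), (2|145) = +1. Now have -(17|145).
17 ≡ 1 (mod 4), so quadratic reciprocity gives (17|145) = (145|17). Reduce: 145 ≡ 9 (mod 17). Now have -(9|17).
9 ≡ 1 (mod 4), so quadratic reciprocity gives (9|17) = (17|9). Reduce: 17 ≡ 8 (mod 9). Now have -(8|9).
Factor out 2: 8 = 2^3. Since 9 ≡ 1 (mod 8), (2|9) = +1, and (2|9)^3 = +1. Now have -(1|9).
(1|9) = 1. Collecting the sign factors: -1.
Product: (1)·(-1) = -1.

-1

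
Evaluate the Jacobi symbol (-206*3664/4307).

By multiplicativity, (-206·3664/4307) = (-206/4307)·(3664/4307).
First factor (-206/4307):
(-206/4307)
  = (4101/4307)    [-206 ≡ 4101 mod 4307]
  = (4307/4101)    [QR: 4101 ≡ 1 mod 4, sign kept]
  = (206/4101)    [4307 ≡ 206 mod 4101]
  = -(103/4101)    [4101 ≡ 5 mod 8 ⇒ (2/4101) = -1]
  = -(4101/103)    [QR: 4101 ≡ 1 mod 4, sign kept]
  = -(84/103)    [4101 ≡ 84 mod 103]
  = -(21/103)    [103 ≡ 7 mod 8 ⇒ (2/103)^2 = +1]
  = -(103/21)    [QR: 21 ≡ 1 mod 4, sign kept]
  = -(19/21)    [103 ≡ 19 mod 21]
  = -(21/19)    [QR: 21 ≡ 1 mod 4, sign kept]
  = -(2/19)    [21 ≡ 2 mod 19]
  = (1/19)    [19 ≡ 3 mod 8 ⇒ (2/19) = -1]
  = 1    [(1/19) = 1]
Second factor (3664/4307):
(3664/4307)
  = (229/4307)    [4307 ≡ 3 mod 8 ⇒ (2/4307)^4 = +1]
  = (4307/229)    [QR: 229 ≡ 1 mod 4, sign kept]
  = (185/229)    [4307 ≡ 185 mod 229]
  = (229/185)    [QR: 185 ≡ 1 mod 4, sign kept]
  = (44/185)    [229 ≡ 44 mod 185]
  = (11/185)    [185 ≡ 1 mod 8 ⇒ (2/185)^2 = +1]
  = (185/11)    [QR: 185 ≡ 1 mod 4, sign kept]
  = (9/11)    [185 ≡ 9 mod 11]
  = (11/9)    [QR: 9 ≡ 1 mod 4, sign kept]
  = (2/9)    [11 ≡ 2 mod 9]
  = (1/9)    [9 ≡ 1 mod 8 ⇒ (2/9) = +1]
  = 1    [(1/9) = 1]
Product: (1)·(1) = 1.

1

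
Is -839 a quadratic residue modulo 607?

yes

Reduce the numerator: -839 ≡ 375 (mod 607), so (-839/607) = (375/607).
Both 375 ≡ 3 and 607 ≡ 3 (mod 4), so reciprocity gives (375/607) = -(607/375). Reduce: 607 ≡ 232 (mod 375). Now have -(232/375).
Factor out 2: 232 = 2^3·29. Since 375 ≡ 7 (mod 8), (2/375) = +1, and (2/375)^3 = +1. Now have -(29/375).
29 ≡ 1 (mod 4), so quadratic reciprocity gives (29/375) = (375/29). Reduce: 375 ≡ 27 (mod 29). Now have -(27/29).
29 ≡ 1 (mod 4), so quadratic reciprocity gives (27/29) = (29/27). Reduce: 29 ≡ 2 (mod 27). Now have -(2/27).
Factor out 2: 2 = 2. Since 27 ≡ 3 (mod 8), (2/27) = -1. Now have (1/27).
(1/27) = 1. Collecting the sign factors: 1.
(-839/607) = 1, and 607 is prime, so -839 is a quadratic residue mod 607.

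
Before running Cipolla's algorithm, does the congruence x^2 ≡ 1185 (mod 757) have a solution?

no

(1185/757)
  = (428/757)    [1185 ≡ 428 mod 757]
  = (107/757)    [757 ≡ 5 mod 8 ⇒ (2/757)^2 = +1]
  = (757/107)    [QR: 757 ≡ 1 mod 4, sign kept]
  = (8/107)    [757 ≡ 8 mod 107]
  = -(1/107)    [107 ≡ 3 mod 8 ⇒ (2/107)^3 = -1]
  = -1    [(1/107) = 1]
(1185/757) = -1, and 757 is prime, so 1185 is not a quadratic residue mod 757.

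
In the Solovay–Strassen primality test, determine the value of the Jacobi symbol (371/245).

(371/245)
  = (126/245)    [371 ≡ 126 mod 245]
  = -(63/245)    [245 ≡ 5 mod 8 ⇒ (2/245) = -1]
  = -(245/63)    [QR: 245 ≡ 1 mod 4, sign kept]
  = -(56/63)    [245 ≡ 56 mod 63]
  = -(7/63)    [63 ≡ 7 mod 8 ⇒ (2/63)^3 = +1]
  = (63/7)    [QR: both ≡ 3 mod 4, sign flips]
  = (0/7)    [63 ≡ 0 mod 7]
  = 0    [numerator 0, gcd > 1]

0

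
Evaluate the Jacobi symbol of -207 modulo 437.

0

(-207|437)
  = (207|437)    [437 ≡ 1 mod 4 ⇒ (-1|437) = +1]
  = (437|207)    [QR: 437 ≡ 1 mod 4, sign kept]
  = (23|207)    [437 ≡ 23 mod 207]
  = -(207|23)    [QR: both ≡ 3 mod 4, sign flips]
  = -(0|23)    [207 ≡ 0 mod 23]
  = 0    [numerator 0, gcd > 1]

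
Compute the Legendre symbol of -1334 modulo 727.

1

Pull out -1: (-1334/727) = (-1/727)·(1334/727). Since 727 ≡ 3 (mod 4), (-1/727) = -1. Now have -(1334/727).
Reduce the numerator: 1334 ≡ 607 (mod 727), so (1334/727) = (607/727).
Both 607 ≡ 3 and 727 ≡ 3 (mod 4), so reciprocity gives (607/727) = -(727/607). Reduce: 727 ≡ 120 (mod 607). Now have (120/607).
Factor out 2: 120 = 2^3·15. Since 607 ≡ 7 (mod 8), (2/607) = +1, and (2/607)^3 = +1. Now have (15/607).
Both 15 ≡ 3 and 607 ≡ 3 (mod 4), so reciprocity gives (15/607) = -(607/15). Reduce: 607 ≡ 7 (mod 15). Now have -(7/15).
Both 7 ≡ 3 and 15 ≡ 3 (mod 4), so reciprocity gives (7/15) = -(15/7). Reduce: 15 ≡ 1 (mod 7). Now have (1/7).
(1/7) = 1. Collecting the sign factors: 1.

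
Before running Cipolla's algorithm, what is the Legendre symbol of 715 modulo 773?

(715/773)
  = (773/715)    [QR: 773 ≡ 1 mod 4, sign kept]
  = (58/715)    [773 ≡ 58 mod 715]
  = -(29/715)    [715 ≡ 3 mod 8 ⇒ (2/715) = -1]
  = -(715/29)    [QR: 29 ≡ 1 mod 4, sign kept]
  = -(19/29)    [715 ≡ 19 mod 29]
  = -(29/19)    [QR: 29 ≡ 1 mod 4, sign kept]
  = -(10/19)    [29 ≡ 10 mod 19]
  = (5/19)    [19 ≡ 3 mod 8 ⇒ (2/19) = -1]
  = (19/5)    [QR: 5 ≡ 1 mod 4, sign kept]
  = (4/5)    [19 ≡ 4 mod 5]
  = (1/5)    [5 ≡ 5 mod 8 ⇒ (2/5)^2 = +1]
  = 1    [(1/5) = 1]

1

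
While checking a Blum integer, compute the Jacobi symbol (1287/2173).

1

(1287/2173)
  = (2173/1287)    [QR: 2173 ≡ 1 mod 4, sign kept]
  = (886/1287)    [2173 ≡ 886 mod 1287]
  = (443/1287)    [1287 ≡ 7 mod 8 ⇒ (2/1287) = +1]
  = -(1287/443)    [QR: both ≡ 3 mod 4, sign flips]
  = -(401/443)    [1287 ≡ 401 mod 443]
  = -(443/401)    [QR: 401 ≡ 1 mod 4, sign kept]
  = -(42/401)    [443 ≡ 42 mod 401]
  = -(21/401)    [401 ≡ 1 mod 8 ⇒ (2/401) = +1]
  = -(401/21)    [QR: 21 ≡ 1 mod 4, sign kept]
  = -(2/21)    [401 ≡ 2 mod 21]
  = (1/21)    [21 ≡ 5 mod 8 ⇒ (2/21) = -1]
  = 1    [(1/21) = 1]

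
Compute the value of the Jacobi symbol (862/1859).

1

(862/1859)
  = -(431/1859)    [1859 ≡ 3 mod 8 ⇒ (2/1859) = -1]
  = (1859/431)    [QR: both ≡ 3 mod 4, sign flips]
  = (135/431)    [1859 ≡ 135 mod 431]
  = -(431/135)    [QR: both ≡ 3 mod 4, sign flips]
  = -(26/135)    [431 ≡ 26 mod 135]
  = -(13/135)    [135 ≡ 7 mod 8 ⇒ (2/135) = +1]
  = -(135/13)    [QR: 13 ≡ 1 mod 4, sign kept]
  = -(5/13)    [135 ≡ 5 mod 13]
  = -(13/5)    [QR: 5 ≡ 1 mod 4, sign kept]
  = -(3/5)    [13 ≡ 3 mod 5]
  = -(5/3)    [QR: 5 ≡ 1 mod 4, sign kept]
  = -(2/3)    [5 ≡ 2 mod 3]
  = (1/3)    [3 ≡ 3 mod 8 ⇒ (2/3) = -1]
  = 1    [(1/3) = 1]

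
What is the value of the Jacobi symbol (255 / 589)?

-1

589 ≡ 1 (mod 4), so quadratic reciprocity gives (255 / 589) = (589 / 255). Reduce: 589 ≡ 79 (mod 255). Now have (79 / 255).
Both 79 ≡ 3 and 255 ≡ 3 (mod 4), so reciprocity gives (79 / 255) = -(255 / 79). Reduce: 255 ≡ 18 (mod 79). Now have -(18 / 79).
Factor out 2: 18 = 2·9. Since 79 ≡ 7 (mod 8), (2 / 79) = +1. Now have -(9 / 79).
9 ≡ 1 (mod 4), so quadratic reciprocity gives (9 / 79) = (79 / 9). Reduce: 79 ≡ 7 (mod 9). Now have -(7 / 9).
9 ≡ 1 (mod 4), so quadratic reciprocity gives (7 / 9) = (9 / 7). Reduce: 9 ≡ 2 (mod 7). Now have -(2 / 7).
Factor out 2: 2 = 2. Since 7 ≡ 7 (mod 8), (2 / 7) = +1. Now have -(1 / 7).
(1 / 7) = 1. Collecting the sign factors: -1.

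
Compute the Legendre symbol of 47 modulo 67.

Both 47 ≡ 3 and 67 ≡ 3 (mod 4), so reciprocity gives (47/67) = -(67/47). Reduce: 67 ≡ 20 (mod 47). Now have -(20/47).
Factor out 2: 20 = 2^2·5. Since 47 ≡ 7 (mod 8), (2/47) = +1, and (2/47)^2 = +1. Now have -(5/47).
5 ≡ 1 (mod 4), so quadratic reciprocity gives (5/47) = (47/5). Reduce: 47 ≡ 2 (mod 5). Now have -(2/5).
Factor out 2: 2 = 2. Since 5 ≡ 5 (mod 8), (2/5) = -1. Now have (1/5).
(1/5) = 1. Collecting the sign factors: 1.

1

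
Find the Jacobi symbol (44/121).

0

(44/121)
  = (11/121)    [121 ≡ 1 mod 8 ⇒ (2/121)^2 = +1]
  = (121/11)    [QR: 121 ≡ 1 mod 4, sign kept]
  = (0/11)    [121 ≡ 0 mod 11]
  = 0    [numerator 0, gcd > 1]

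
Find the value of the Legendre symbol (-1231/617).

(-1231/617)
  = (3/617)    [-1231 ≡ 3 mod 617]
  = (617/3)    [QR: 617 ≡ 1 mod 4, sign kept]
  = (2/3)    [617 ≡ 2 mod 3]
  = -(1/3)    [3 ≡ 3 mod 8 ⇒ (2/3) = -1]
  = -1    [(1/3) = 1]

-1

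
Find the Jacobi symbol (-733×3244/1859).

By multiplicativity, (-733·3244/1859) = (-733/1859)·(3244/1859).
First factor (-733/1859):
(-733/1859)
  = (1126/1859)    [-733 ≡ 1126 mod 1859]
  = -(563/1859)    [1859 ≡ 3 mod 8 ⇒ (2/1859) = -1]
  = (1859/563)    [QR: both ≡ 3 mod 4, sign flips]
  = (170/563)    [1859 ≡ 170 mod 563]
  = -(85/563)    [563 ≡ 3 mod 8 ⇒ (2/563) = -1]
  = -(563/85)    [QR: 85 ≡ 1 mod 4, sign kept]
  = -(53/85)    [563 ≡ 53 mod 85]
  = -(85/53)    [QR: 53 ≡ 1 mod 4, sign kept]
  = -(32/53)    [85 ≡ 32 mod 53]
  = (1/53)    [53 ≡ 5 mod 8 ⇒ (2/53)^5 = -1]
  = 1    [(1/53) = 1]
Second factor (3244/1859):
(3244/1859)
  = (1385/1859)    [3244 ≡ 1385 mod 1859]
  = (1859/1385)    [QR: 1385 ≡ 1 mod 4, sign kept]
  = (474/1385)    [1859 ≡ 474 mod 1385]
  = (237/1385)    [1385 ≡ 1 mod 8 ⇒ (2/1385) = +1]
  = (1385/237)    [QR: 237 ≡ 1 mod 4, sign kept]
  = (200/237)    [1385 ≡ 200 mod 237]
  = -(25/237)    [237 ≡ 5 mod 8 ⇒ (2/237)^3 = -1]
  = -(237/25)    [QR: 25 ≡ 1 mod 4, sign kept]
  = -(12/25)    [237 ≡ 12 mod 25]
  = -(3/25)    [25 ≡ 1 mod 8 ⇒ (2/25)^2 = +1]
  = -(25/3)    [QR: 25 ≡ 1 mod 4, sign kept]
  = -(1/3)    [25 ≡ 1 mod 3]
  = -1    [(1/3) = 1]
Product: (1)·(-1) = -1.

-1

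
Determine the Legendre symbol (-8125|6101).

1

Reduce the numerator: -8125 ≡ 4077 (mod 6101), so (-8125|6101) = (4077|6101).
4077 ≡ 1 (mod 4), so quadratic reciprocity gives (4077|6101) = (6101|4077). Reduce: 6101 ≡ 2024 (mod 4077). Now have (2024|4077).
Factor out 2: 2024 = 2^3·253. Since 4077 ≡ 5 (mod 8), (2|4077) = -1, and (2|4077)^3 = -1. Now have -(253|4077).
253 ≡ 1 (mod 4), so quadratic reciprocity gives (253|4077) = (4077|253). Reduce: 4077 ≡ 29 (mod 253). Now have -(29|253).
29 ≡ 1 (mod 4), so quadratic reciprocity gives (29|253) = (253|29). Reduce: 253 ≡ 21 (mod 29). Now have -(21|29).
21 ≡ 1 (mod 4), so quadratic reciprocity gives (21|29) = (29|21). Reduce: 29 ≡ 8 (mod 21). Now have -(8|21).
Factor out 2: 8 = 2^3. Since 21 ≡ 5 (mod 8), (2|21) = -1, and (2|21)^3 = -1. Now have (1|21).
(1|21) = 1. Collecting the sign factors: 1.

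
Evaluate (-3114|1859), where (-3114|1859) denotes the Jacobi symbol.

Pull out -1: (-3114|1859) = (-1|1859)·(3114|1859). Since 1859 ≡ 3 (mod 4), (-1|1859) = -1. Now have -(3114|1859).
Reduce the numerator: 3114 ≡ 1255 (mod 1859), so (3114|1859) = (1255|1859).
Both 1255 ≡ 3 and 1859 ≡ 3 (mod 4), so reciprocity gives (1255|1859) = -(1859|1255). Reduce: 1859 ≡ 604 (mod 1255). Now have (604|1255).
Factor out 2: 604 = 2^2·151. Since 1255 ≡ 7 (mod 8), (2|1255) = +1, and (2|1255)^2 = +1. Now have (151|1255).
Both 151 ≡ 3 and 1255 ≡ 3 (mod 4), so reciprocity gives (151|1255) = -(1255|151). Reduce: 1255 ≡ 47 (mod 151). Now have -(47|151).
Both 47 ≡ 3 and 151 ≡ 3 (mod 4), so reciprocity gives (47|151) = -(151|47). Reduce: 151 ≡ 10 (mod 47). Now have (10|47).
Factor out 2: 10 = 2·5. Since 47 ≡ 7 (mod 8), (2|47) = +1. Now have (5|47).
5 ≡ 1 (mod 4), so quadratic reciprocity gives (5|47) = (47|5). Reduce: 47 ≡ 2 (mod 5). Now have (2|5).
Factor out 2: 2 = 2. Since 5 ≡ 5 (mod 8), (2|5) = -1. Now have -(1|5).
(1|5) = 1. Collecting the sign factors: -1.

-1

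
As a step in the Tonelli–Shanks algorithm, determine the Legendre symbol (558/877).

(558/877)
  = -(279/877)    [877 ≡ 5 mod 8 ⇒ (2/877) = -1]
  = -(877/279)    [QR: 877 ≡ 1 mod 4, sign kept]
  = -(40/279)    [877 ≡ 40 mod 279]
  = -(5/279)    [279 ≡ 7 mod 8 ⇒ (2/279)^3 = +1]
  = -(279/5)    [QR: 5 ≡ 1 mod 4, sign kept]
  = -(4/5)    [279 ≡ 4 mod 5]
  = -(1/5)    [5 ≡ 5 mod 8 ⇒ (2/5)^2 = +1]
  = -1    [(1/5) = 1]

-1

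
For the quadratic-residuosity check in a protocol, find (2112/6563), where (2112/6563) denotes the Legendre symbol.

Factor out 2: 2112 = 2^6·33. Since 6563 ≡ 3 (mod 8), (2/6563) = -1, and (2/6563)^6 = +1. Now have (33/6563).
33 ≡ 1 (mod 4), so quadratic reciprocity gives (33/6563) = (6563/33). Reduce: 6563 ≡ 29 (mod 33). Now have (29/33).
29 ≡ 1 (mod 4), so quadratic reciprocity gives (29/33) = (33/29). Reduce: 33 ≡ 4 (mod 29). Now have (4/29).
Factor out 2: 4 = 2^2. Since 29 ≡ 5 (mod 8), (2/29) = -1, and (2/29)^2 = +1. Now have (1/29).
(1/29) = 1. Collecting the sign factors: 1.

1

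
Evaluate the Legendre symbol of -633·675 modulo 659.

By multiplicativity, (-633·675 / 659) = (-633 / 659)·(675 / 659).
First factor (-633 / 659):
(-633 / 659)
  = -(633 / 659)    [659 ≡ 3 mod 4 ⇒ (-1 / 659) = -1]
  = -(659 / 633)    [QR: 633 ≡ 1 mod 4, sign kept]
  = -(26 / 633)    [659 ≡ 26 mod 633]
  = -(13 / 633)    [633 ≡ 1 mod 8 ⇒ (2 / 633) = +1]
  = -(633 / 13)    [QR: 13 ≡ 1 mod 4, sign kept]
  = -(9 / 13)    [633 ≡ 9 mod 13]
  = -(13 / 9)    [QR: 9 ≡ 1 mod 4, sign kept]
  = -(4 / 9)    [13 ≡ 4 mod 9]
  = -(1 / 9)    [9 ≡ 1 mod 8 ⇒ (2 / 9)^2 = +1]
  = -1    [(1 / 9) = 1]
Second factor (675 / 659):
(675 / 659)
  = (16 / 659)    [675 ≡ 16 mod 659]
  = (1 / 659)    [659 ≡ 3 mod 8 ⇒ (2 / 659)^4 = +1]
  = 1    [(1 / 659) = 1]
Product: (-1)·(1) = -1.

-1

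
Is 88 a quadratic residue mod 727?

no

Factor out 2: 88 = 2^3·11. Since 727 ≡ 7 (mod 8), (2/727) = +1, and (2/727)^3 = +1. Now have (11/727).
Both 11 ≡ 3 and 727 ≡ 3 (mod 4), so reciprocity gives (11/727) = -(727/11). Reduce: 727 ≡ 1 (mod 11). Now have -(1/11).
(1/11) = 1. Collecting the sign factors: -1.
The Legendre symbol is -1, so x^2 ≡ 88 (mod 727) has no solution.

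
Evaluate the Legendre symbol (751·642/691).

By multiplicativity, (751·642/691) = (751/691)·(642/691).
First factor (751/691):
Reduce the numerator: 751 ≡ 60 (mod 691), so (751/691) = (60/691).
Factor out 2: 60 = 2^2·15. Since 691 ≡ 3 (mod 8), (2/691) = -1, and (2/691)^2 = +1. Now have (15/691).
Both 15 ≡ 3 and 691 ≡ 3 (mod 4), so reciprocity gives (15/691) = -(691/15). Reduce: 691 ≡ 1 (mod 15). Now have -(1/15).
(1/15) = 1. Collecting the sign factors: -1.
Second factor (642/691):
Factor out 2: 642 = 2·321. Since 691 ≡ 3 (mod 8), (2/691) = -1. Now have -(321/691).
321 ≡ 1 (mod 4), so quadratic reciprocity gives (321/691) = (691/321). Reduce: 691 ≡ 49 (mod 321). Now have -(49/321).
49 ≡ 1 (mod 4), so quadratic reciprocity gives (49/321) = (321/49). Reduce: 321 ≡ 27 (mod 49). Now have -(27/49).
49 ≡ 1 (mod 4), so quadratic reciprocity gives (27/49) = (49/27). Reduce: 49 ≡ 22 (mod 27). Now have -(22/27).
Factor out 2: 22 = 2·11. Since 27 ≡ 3 (mod 8), (2/27) = -1. Now have (11/27).
Both 11 ≡ 3 and 27 ≡ 3 (mod 4), so reciprocity gives (11/27) = -(27/11). Reduce: 27 ≡ 5 (mod 11). Now have -(5/11).
5 ≡ 1 (mod 4), so quadratic reciprocity gives (5/11) = (11/5). Reduce: 11 ≡ 1 (mod 5). Now have -(1/5).
(1/5) = 1. Collecting the sign factors: -1.
Product: (-1)·(-1) = 1.

1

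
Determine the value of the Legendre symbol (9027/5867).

-1

Reduce the numerator: 9027 ≡ 3160 (mod 5867), so (9027/5867) = (3160/5867).
Factor out 2: 3160 = 2^3·395. Since 5867 ≡ 3 (mod 8), (2/5867) = -1, and (2/5867)^3 = -1. Now have -(395/5867).
Both 395 ≡ 3 and 5867 ≡ 3 (mod 4), so reciprocity gives (395/5867) = -(5867/395). Reduce: 5867 ≡ 337 (mod 395). Now have (337/395).
337 ≡ 1 (mod 4), so quadratic reciprocity gives (337/395) = (395/337). Reduce: 395 ≡ 58 (mod 337). Now have (58/337).
Factor out 2: 58 = 2·29. Since 337 ≡ 1 (mod 8), (2/337) = +1. Now have (29/337).
29 ≡ 1 (mod 4), so quadratic reciprocity gives (29/337) = (337/29). Reduce: 337 ≡ 18 (mod 29). Now have (18/29).
Factor out 2: 18 = 2·9. Since 29 ≡ 5 (mod 8), (2/29) = -1. Now have -(9/29).
9 ≡ 1 (mod 4), so quadratic reciprocity gives (9/29) = (29/9). Reduce: 29 ≡ 2 (mod 9). Now have -(2/9).
Factor out 2: 2 = 2. Since 9 ≡ 1 (mod 8), (2/9) = +1. Now have -(1/9).
(1/9) = 1. Collecting the sign factors: -1.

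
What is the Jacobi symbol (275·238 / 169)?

By multiplicativity, (275·238 / 169) = (275 / 169)·(238 / 169).
First factor (275 / 169):
Reduce the numerator: 275 ≡ 106 (mod 169), so (275 / 169) = (106 / 169).
Factor out 2: 106 = 2·53. Since 169 ≡ 1 (mod 8), (2 / 169) = +1. Now have (53 / 169).
53 ≡ 1 (mod 4), so quadratic reciprocity gives (53 / 169) = (169 / 53). Reduce: 169 ≡ 10 (mod 53). Now have (10 / 53).
Factor out 2: 10 = 2·5. Since 53 ≡ 5 (mod 8), (2 / 53) = -1. Now have -(5 / 53).
5 ≡ 1 (mod 4), so quadratic reciprocity gives (5 / 53) = (53 / 5). Reduce: 53 ≡ 3 (mod 5). Now have -(3 / 5).
5 ≡ 1 (mod 4), so quadratic reciprocity gives (3 / 5) = (5 / 3). Reduce: 5 ≡ 2 (mod 3). Now have -(2 / 3).
Factor out 2: 2 = 2. Since 3 ≡ 3 (mod 8), (2 / 3) = -1. Now have (1 / 3).
(1 / 3) = 1. Collecting the sign factors: 1.
Second factor (238 / 169):
Reduce the numerator: 238 ≡ 69 (mod 169), so (238 / 169) = (69 / 169).
69 ≡ 1 (mod 4), so quadratic reciprocity gives (69 / 169) = (169 / 69). Reduce: 169 ≡ 31 (mod 69). Now have (31 / 69).
69 ≡ 1 (mod 4), so quadratic reciprocity gives (31 / 69) = (69 / 31). Reduce: 69 ≡ 7 (mod 31). Now have (7 / 31).
Both 7 ≡ 3 and 31 ≡ 3 (mod 4), so reciprocity gives (7 / 31) = -(31 / 7). Reduce: 31 ≡ 3 (mod 7). Now have -(3 / 7).
Both 3 ≡ 3 and 7 ≡ 3 (mod 4), so reciprocity gives (3 / 7) = -(7 / 3). Reduce: 7 ≡ 1 (mod 3). Now have (1 / 3).
(1 / 3) = 1. Collecting the sign factors: 1.
Product: (1)·(1) = 1.

1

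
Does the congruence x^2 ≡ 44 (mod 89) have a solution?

(44/89)
  = (11/89)    [89 ≡ 1 mod 8 ⇒ (2/89)^2 = +1]
  = (89/11)    [QR: 89 ≡ 1 mod 4, sign kept]
  = (1/11)    [89 ≡ 1 mod 11]
  = 1    [(1/11) = 1]
The Legendre symbol is 1, so x^2 ≡ 44 (mod 89) has solution.

yes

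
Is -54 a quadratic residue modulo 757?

(-54/757)
  = (54/757)    [757 ≡ 1 mod 4 ⇒ (-1/757) = +1]
  = -(27/757)    [757 ≡ 5 mod 8 ⇒ (2/757) = -1]
  = -(757/27)    [QR: 757 ≡ 1 mod 4, sign kept]
  = -(1/27)    [757 ≡ 1 mod 27]
  = -1    [(1/27) = 1]
(-54/757) = -1, and 757 is prime, so -54 is not a quadratic residue mod 757.

no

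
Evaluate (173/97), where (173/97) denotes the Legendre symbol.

(173/97)
  = (76/97)    [173 ≡ 76 mod 97]
  = (19/97)    [97 ≡ 1 mod 8 ⇒ (2/97)^2 = +1]
  = (97/19)    [QR: 97 ≡ 1 mod 4, sign kept]
  = (2/19)    [97 ≡ 2 mod 19]
  = -(1/19)    [19 ≡ 3 mod 8 ⇒ (2/19) = -1]
  = -1    [(1/19) = 1]

-1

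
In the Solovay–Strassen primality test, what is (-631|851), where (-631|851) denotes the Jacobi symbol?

-1

(-631|851)
  = (220|851)    [-631 ≡ 220 mod 851]
  = (55|851)    [851 ≡ 3 mod 8 ⇒ (2|851)^2 = +1]
  = -(851|55)    [QR: both ≡ 3 mod 4, sign flips]
  = -(26|55)    [851 ≡ 26 mod 55]
  = -(13|55)    [55 ≡ 7 mod 8 ⇒ (2|55) = +1]
  = -(55|13)    [QR: 13 ≡ 1 mod 4, sign kept]
  = -(3|13)    [55 ≡ 3 mod 13]
  = -(13|3)    [QR: 13 ≡ 1 mod 4, sign kept]
  = -(1|3)    [13 ≡ 1 mod 3]
  = -1    [(1|3) = 1]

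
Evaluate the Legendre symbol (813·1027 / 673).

1

By multiplicativity, (813·1027 / 673) = (813 / 673)·(1027 / 673).
First factor (813 / 673):
Reduce the numerator: 813 ≡ 140 (mod 673), so (813 / 673) = (140 / 673).
Factor out 2: 140 = 2^2·35. Since 673 ≡ 1 (mod 8), (2 / 673) = +1, and (2 / 673)^2 = +1. Now have (35 / 673).
673 ≡ 1 (mod 4), so quadratic reciprocity gives (35 / 673) = (673 / 35). Reduce: 673 ≡ 8 (mod 35). Now have (8 / 35).
Factor out 2: 8 = 2^3. Since 35 ≡ 3 (mod 8), (2 / 35) = -1, and (2 / 35)^3 = -1. Now have -(1 / 35).
(1 / 35) = 1. Collecting the sign factors: -1.
Second factor (1027 / 673):
Reduce the numerator: 1027 ≡ 354 (mod 673), so (1027 / 673) = (354 / 673).
Factor out 2: 354 = 2·177. Since 673 ≡ 1 (mod 8), (2 / 673) = +1. Now have (177 / 673).
177 ≡ 1 (mod 4), so quadratic reciprocity gives (177 / 673) = (673 / 177). Reduce: 673 ≡ 142 (mod 177). Now have (142 / 177).
Factor out 2: 142 = 2·71. Since 177 ≡ 1 (mod 8), (2 / 177) = +1. Now have (71 / 177).
177 ≡ 1 (mod 4), so quadratic reciprocity gives (71 / 177) = (177 / 71). Reduce: 177 ≡ 35 (mod 71). Now have (35 / 71).
Both 35 ≡ 3 and 71 ≡ 3 (mod 4), so reciprocity gives (35 / 71) = -(71 / 35). Reduce: 71 ≡ 1 (mod 35). Now have -(1 / 35).
(1 / 35) = 1. Collecting the sign factors: -1.
Product: (-1)·(-1) = 1.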